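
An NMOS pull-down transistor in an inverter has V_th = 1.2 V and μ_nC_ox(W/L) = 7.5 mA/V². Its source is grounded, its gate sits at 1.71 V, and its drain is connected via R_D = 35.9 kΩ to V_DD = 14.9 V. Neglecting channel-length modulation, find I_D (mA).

V_GS = V_G = 1.71 V, so V_ov = 1.71 − 1.2 = 0.51 V.
Assume saturation: I_D = ½ k_n V_ov² = 0.5 × 7.5 × 0.51² = 0.975 mA, giving V_DS = V_DD − I_D R_D = 14.9 − 0.975 × 35.9 = -20.1 V.
But -20.1 V < V_ov = 0.51 V, so the device is actually in triode.
In triode I_D = k_n[V_ov V_DS − ½ V_DS²] and I_D = (V_DD − V_DS)/R_D. Equating: 135 V_DS² − 138.3 V_DS + 14.9 = 0, giving V_DS = 0.122 V (the root below V_ov).
I_D = (14.9 − 0.122) / 35.9 = 0.412 mA.

I_D = 0.412 mA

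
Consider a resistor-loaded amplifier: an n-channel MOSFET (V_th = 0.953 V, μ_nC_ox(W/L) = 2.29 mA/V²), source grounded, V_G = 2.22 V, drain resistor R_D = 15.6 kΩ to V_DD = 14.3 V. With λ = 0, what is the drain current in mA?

I_D = 0.894 mA

V_GS = V_G = 2.22 V, so V_ov = 2.22 − 0.953 = 1.27 V.
Assume saturation: I_D = ½ k_n V_ov² = 0.5 × 2.29 × 1.27² = 1.84 mA, giving V_DS = V_DD − I_D R_D = 14.3 − 1.84 × 15.6 = -14.4 V.
But -14.4 V < V_ov = 1.27 V, so the device is actually in triode.
In triode I_D = k_n[V_ov V_DS − ½ V_DS²] and I_D = (V_DD − V_DS)/R_D. Equating: 17.9 V_DS² − 46.26 V_DS + 14.3 = 0, giving V_DS = 0.359 V (the root below V_ov).
I_D = (14.3 − 0.359) / 15.6 = 0.894 mA.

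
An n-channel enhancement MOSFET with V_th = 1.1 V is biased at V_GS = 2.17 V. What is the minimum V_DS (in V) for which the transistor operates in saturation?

The boundary between triode and saturation is V_DS = V_GS − V_th = V_ov.
V_ov = 2.17 − 1.1 = 1.07 V.

V_DS,sat = 1.07 V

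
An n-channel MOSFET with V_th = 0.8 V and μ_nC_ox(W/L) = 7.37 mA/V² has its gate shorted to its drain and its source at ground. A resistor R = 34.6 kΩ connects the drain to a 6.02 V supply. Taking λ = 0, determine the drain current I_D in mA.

I_D = 0.145 mA

With gate tied to drain, V_GS = V_DS ≥ V_GS − V_th, so the device is in saturation.
KCL at the drain: ½ k_n (V_GS − V_th)² = (V_DD − V_GS)/R.
Let x = V_GS − 0.8. Then 128 x² + x − 5.22 = 0, giving x = 0.198 V (positive root), so V_GS = 0.998 V.
I_D = (V_DD − V_GS)/R = (6.02 − 0.998) / 34.6 = 0.145 mA.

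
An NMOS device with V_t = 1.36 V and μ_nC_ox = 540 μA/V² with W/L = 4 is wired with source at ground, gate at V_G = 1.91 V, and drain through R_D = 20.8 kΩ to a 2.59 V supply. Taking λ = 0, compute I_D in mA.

I_D = 0.119 mA

V_GS = V_G = 1.91 V, so V_ov = 1.91 − 1.36 = 0.55 V.
k_n = μ_nC_ox · (W/L) = 2.16 mA/V².
Assume saturation: I_D = ½ k_n V_ov² = 0.5 × 2.16 × 0.55² = 0.327 mA, giving V_DS = V_DD − I_D R_D = 2.59 − 0.327 × 20.8 = -4.21 V.
But -4.21 V < V_ov = 0.55 V, so the device is actually in triode.
In triode I_D = k_n[V_ov V_DS − ½ V_DS²] and I_D = (V_DD − V_DS)/R_D. Equating: 22.5 V_DS² − 25.71 V_DS + 2.59 = 0, giving V_DS = 0.112 V (the root below V_ov).
I_D = (2.59 − 0.112) / 20.8 = 0.119 mA.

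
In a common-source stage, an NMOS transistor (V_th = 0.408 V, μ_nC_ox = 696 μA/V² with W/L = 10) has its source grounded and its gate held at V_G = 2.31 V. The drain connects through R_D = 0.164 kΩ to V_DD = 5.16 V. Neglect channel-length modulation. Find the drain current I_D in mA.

V_GS = V_G = 2.31 V, so V_ov = 2.31 − 0.408 = 1.9 V.
k_n = μ_nC_ox · (W/L) = 6.96 mA/V².
Assume saturation: I_D = ½ k_n V_ov² = 0.5 × 6.96 × 1.9² = 12.6 mA, giving V_DS = V_DD − I_D R_D = 5.16 − 12.6 × 0.164 = 3.1 V.
V_DS = 3.1 V ≥ V_ov = 1.9 V, confirming saturation.

I_D = 12.6 mA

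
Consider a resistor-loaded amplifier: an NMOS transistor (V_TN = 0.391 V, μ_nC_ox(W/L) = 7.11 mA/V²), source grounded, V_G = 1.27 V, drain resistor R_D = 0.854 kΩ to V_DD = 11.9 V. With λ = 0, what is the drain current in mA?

I_D = 2.75 mA

V_GS = V_G = 1.27 V, so V_ov = 1.27 − 0.391 = 0.879 V.
Assume saturation: I_D = ½ k_n V_ov² = 0.5 × 7.11 × 0.879² = 2.75 mA, giving V_DS = V_DD − I_D R_D = 11.9 − 2.75 × 0.854 = 9.55 V.
V_DS = 9.55 V ≥ V_ov = 0.879 V, confirming saturation.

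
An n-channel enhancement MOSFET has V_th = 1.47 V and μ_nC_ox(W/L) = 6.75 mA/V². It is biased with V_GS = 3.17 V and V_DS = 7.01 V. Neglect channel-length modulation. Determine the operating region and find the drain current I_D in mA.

Saturation; I_D = 9.75 mA

V_ov = V_GS − V_th = 3.17 − 1.47 = 1.7 V.
Since V_DS = 7.01 V ≥ V_ov = 1.7 V, the device is in saturation.
I_D = ½ k_n V_ov² = 0.5 × 6.75 × 1.7² = 9.75 mA.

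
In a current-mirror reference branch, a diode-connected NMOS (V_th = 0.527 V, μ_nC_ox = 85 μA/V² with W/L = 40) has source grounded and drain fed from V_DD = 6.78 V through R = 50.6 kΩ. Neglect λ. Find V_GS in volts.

With gate tied to drain, V_GS = V_DS ≥ V_GS − V_th, so the device is in saturation.
k_n = μ_nC_ox · (W/L) = 3.4 mA/V².
KCL at the drain: ½ k_n (V_GS − V_th)² = (V_DD − V_GS)/R.
Let x = V_GS − 0.527. Then 86 x² + x − 6.253 = 0, giving x = 0.264 V (positive root), so V_GS = 0.791 V.
I_D = (V_DD − V_GS)/R = (6.78 − 0.791) / 50.6 = 0.118 mA.

V_GS = 0.791 V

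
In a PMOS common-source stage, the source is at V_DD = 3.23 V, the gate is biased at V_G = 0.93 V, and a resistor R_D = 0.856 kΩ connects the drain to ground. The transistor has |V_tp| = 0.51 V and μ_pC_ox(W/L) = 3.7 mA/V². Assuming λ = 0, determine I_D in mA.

V_SG = V_DD − V_G = 3.23 − 0.93 = 2.3 V, so V_ov = 2.3 − 0.51 = 1.79 V.
Assume saturation: I_D = ½ k_p V_ov² = 0.5 × 3.7 × 1.79² = 5.93 mA, giving V_SD = V_DD − I_D R_D = 3.23 − 5.93 × 0.856 = -1.84 V.
But -1.84 V < V_ov = 1.79 V, so the device is actually in triode.
In triode I_D = k_p[V_ov V_SD − ½ V_SD²] and I_D = (V_DD − V_SD)/R_D. Equating: 1.58 V_SD² − 6.669 V_SD + 3.23 = 0, giving V_SD = 0.558 V (the root below V_ov).
I_D = (3.23 − 0.558) / 0.856 = 3.12 mA.

I_D = 3.12 mA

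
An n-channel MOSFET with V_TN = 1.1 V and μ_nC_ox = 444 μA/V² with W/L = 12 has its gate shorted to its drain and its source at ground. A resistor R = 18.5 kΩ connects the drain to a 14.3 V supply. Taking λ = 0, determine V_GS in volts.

With gate tied to drain, V_GS = V_DS ≥ V_GS − V_TN, so the device is in saturation.
k_n = μ_nC_ox · (W/L) = 5.328 mA/V².
KCL at the drain: ½ k_n (V_GS − V_TN)² = (V_DD − V_GS)/R.
Let x = V_GS − 1.1. Then 49.3 x² + x − 13.2 = 0, giving x = 0.507 V (positive root), so V_GS = 1.61 V.
I_D = (V_DD − V_GS)/R = (14.3 − 1.61) / 18.5 = 0.686 mA.

V_GS = 1.61 V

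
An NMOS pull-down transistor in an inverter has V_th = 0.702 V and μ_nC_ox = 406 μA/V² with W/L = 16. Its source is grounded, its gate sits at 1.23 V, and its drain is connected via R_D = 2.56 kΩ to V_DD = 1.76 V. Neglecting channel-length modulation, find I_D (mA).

I_D = 0.601 mA

V_GS = V_G = 1.23 V, so V_ov = 1.23 − 0.702 = 0.528 V.
k_n = μ_nC_ox · (W/L) = 6.496 mA/V².
Assume saturation: I_D = ½ k_n V_ov² = 0.5 × 6.496 × 0.528² = 0.905 mA, giving V_DS = V_DD − I_D R_D = 1.76 − 0.905 × 2.56 = -0.558 V.
But -0.558 V < V_ov = 0.528 V, so the device is actually in triode.
In triode I_D = k_n[V_ov V_DS − ½ V_DS²] and I_D = (V_DD − V_DS)/R_D. Equating: 8.31 V_DS² − 9.781 V_DS + 1.76 = 0, giving V_DS = 0.222 V (the root below V_ov).
I_D = (1.76 − 0.222) / 2.56 = 0.601 mA.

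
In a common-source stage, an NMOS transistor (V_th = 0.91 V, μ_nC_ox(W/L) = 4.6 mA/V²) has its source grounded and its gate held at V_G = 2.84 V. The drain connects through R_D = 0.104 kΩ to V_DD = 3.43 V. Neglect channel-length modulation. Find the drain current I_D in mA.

I_D = 8.57 mA

V_GS = V_G = 2.84 V, so V_ov = 2.84 − 0.91 = 1.93 V.
Assume saturation: I_D = ½ k_n V_ov² = 0.5 × 4.6 × 1.93² = 8.57 mA, giving V_DS = V_DD − I_D R_D = 3.43 − 8.57 × 0.104 = 2.54 V.
V_DS = 2.54 V ≥ V_ov = 1.93 V, confirming saturation.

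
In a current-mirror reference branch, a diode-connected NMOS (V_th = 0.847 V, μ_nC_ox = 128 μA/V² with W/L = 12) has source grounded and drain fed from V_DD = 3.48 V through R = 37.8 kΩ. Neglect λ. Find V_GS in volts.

With gate tied to drain, V_GS = V_DS ≥ V_GS − V_th, so the device is in saturation.
k_n = μ_nC_ox · (W/L) = 1.536 mA/V².
KCL at the drain: ½ k_n (V_GS − V_th)² = (V_DD − V_GS)/R.
Let x = V_GS − 0.847. Then 29 x² + x − 2.633 = 0, giving x = 0.284 V (positive root), so V_GS = 1.13 V.
I_D = (V_DD − V_GS)/R = (3.48 − 1.13) / 37.8 = 0.0621 mA.

V_GS = 1.13 V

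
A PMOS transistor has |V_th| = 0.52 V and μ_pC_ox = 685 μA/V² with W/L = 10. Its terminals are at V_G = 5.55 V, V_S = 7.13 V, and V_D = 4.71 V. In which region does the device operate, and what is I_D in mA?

V_SG = V_S − V_G = 7.13 − 5.55 = 1.58 V; V_SD = V_S − V_D = 7.13 − 4.71 = 2.42 V.
k_p = μ_pC_ox · (W/L) = 6.85 mA/V².
V_ov = V_SG − |V_th| = 1.58 − 0.52 = 1.06 V.
Since V_SD = 2.42 V ≥ V_ov = 1.06 V, the device is in saturation.
I_D = ½ k_p V_ov² = 0.5 × 6.85 × 1.06² = 3.85 mA.

Saturation; I_D = 3.85 mA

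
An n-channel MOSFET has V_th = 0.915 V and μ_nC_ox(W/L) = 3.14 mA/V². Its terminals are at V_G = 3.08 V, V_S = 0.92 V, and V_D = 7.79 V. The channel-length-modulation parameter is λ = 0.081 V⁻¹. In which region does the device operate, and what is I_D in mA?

V_GS = V_G − V_S = 3.08 − 0.92 = 2.16 V; V_DS = V_D − V_S = 7.79 − 0.92 = 6.87 V.
V_ov = V_GS − V_th = 2.16 − 0.915 = 1.25 V.
Since V_DS = 6.87 V ≥ V_ov = 1.25 V, the device is in saturation.
I_D = ½ k_n V_ov² (1 + λ V_DS) = 0.5 × 3.14 × 1.25² × (1 + 0.081 × 6.87) = 3.79 mA.

Saturation; I_D = 3.79 mA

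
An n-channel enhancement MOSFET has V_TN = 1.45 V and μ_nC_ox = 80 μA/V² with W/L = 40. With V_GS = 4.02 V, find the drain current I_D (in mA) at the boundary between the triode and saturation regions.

I_D = 10.6 mA

At the boundary V_DS = V_ov = V_GS − V_TN = 4.02 − 1.45 = 2.57 V.
k_n = μ_nC_ox · (W/L) = 3.2 mA/V².
I_D = ½ k_n V_ov² = 0.5 × 3.2 × 2.57² = 10.6 mA.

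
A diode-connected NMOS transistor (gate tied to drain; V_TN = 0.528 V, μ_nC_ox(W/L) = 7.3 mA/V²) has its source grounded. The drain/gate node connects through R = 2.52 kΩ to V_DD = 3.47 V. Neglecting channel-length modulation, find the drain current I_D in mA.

With gate tied to drain, V_GS = V_DS ≥ V_GS − V_TN, so the device is in saturation.
KCL at the drain: ½ k_n (V_GS − V_TN)² = (V_DD − V_GS)/R.
Let x = V_GS − 0.528. Then 9.2 x² + x − 2.942 = 0, giving x = 0.514 V (positive root), so V_GS = 1.04 V.
I_D = (V_DD − V_GS)/R = (3.47 − 1.04) / 2.52 = 0.964 mA.

I_D = 0.964 mA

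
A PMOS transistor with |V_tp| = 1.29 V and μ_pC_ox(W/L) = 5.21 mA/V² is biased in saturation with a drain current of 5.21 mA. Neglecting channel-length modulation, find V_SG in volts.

V_SG = 2.70 V

In saturation I_D = ½ k_p (V_SG − |V_tp|)², so V_SG − |V_tp| = √(2 I_D / k_p) = √(2 × 5.21 / 5.21) = 1.41 V.
V_SG = 1.29 + 1.41 = 2.7 V.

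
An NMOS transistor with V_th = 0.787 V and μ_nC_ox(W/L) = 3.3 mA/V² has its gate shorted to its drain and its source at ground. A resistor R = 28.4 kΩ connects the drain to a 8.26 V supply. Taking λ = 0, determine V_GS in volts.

With gate tied to drain, V_GS = V_DS ≥ V_GS − V_th, so the device is in saturation.
KCL at the drain: ½ k_n (V_GS − V_th)² = (V_DD − V_GS)/R.
Let x = V_GS − 0.787. Then 46.9 x² + x − 7.473 = 0, giving x = 0.389 V (positive root), so V_GS = 1.18 V.
I_D = (V_DD − V_GS)/R = (8.26 − 1.18) / 28.4 = 0.249 mA.

V_GS = 1.18 V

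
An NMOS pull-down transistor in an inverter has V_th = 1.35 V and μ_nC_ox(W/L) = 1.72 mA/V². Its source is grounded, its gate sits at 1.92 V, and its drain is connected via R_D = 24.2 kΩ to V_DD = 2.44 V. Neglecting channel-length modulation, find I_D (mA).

V_GS = V_G = 1.92 V, so V_ov = 1.92 − 1.35 = 0.57 V.
Assume saturation: I_D = ½ k_n V_ov² = 0.5 × 1.72 × 0.57² = 0.279 mA, giving V_DS = V_DD − I_D R_D = 2.44 − 0.279 × 24.2 = -4.32 V.
But -4.32 V < V_ov = 0.57 V, so the device is actually in triode.
In triode I_D = k_n[V_ov V_DS − ½ V_DS²] and I_D = (V_DD − V_DS)/R_D. Equating: 20.8 V_DS² − 24.73 V_DS + 2.44 = 0, giving V_DS = 0.109 V (the root below V_ov).
I_D = (2.44 − 0.109) / 24.2 = 0.0963 mA.

I_D = 0.0963 mA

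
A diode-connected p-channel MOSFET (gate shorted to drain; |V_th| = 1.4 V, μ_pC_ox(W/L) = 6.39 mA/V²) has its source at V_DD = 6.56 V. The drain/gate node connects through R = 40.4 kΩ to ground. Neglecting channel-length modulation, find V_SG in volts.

V_SG = 1.60 V

With gate tied to drain, V_SG = V_SD ≥ V_SG − |V_th|, so the device is in saturation.
KCL at the drain: ½ k_p (V_SG − |V_th|)² = (V_DD − V_SG)/R.
Let x = V_SG − 1.4. Then 129 x² + x − 5.16 = 0, giving x = 0.196 V (positive root), so V_SG = 1.6 V.
I_D = (V_DD − V_SG)/R = (6.56 − 1.6) / 40.4 = 0.123 mA.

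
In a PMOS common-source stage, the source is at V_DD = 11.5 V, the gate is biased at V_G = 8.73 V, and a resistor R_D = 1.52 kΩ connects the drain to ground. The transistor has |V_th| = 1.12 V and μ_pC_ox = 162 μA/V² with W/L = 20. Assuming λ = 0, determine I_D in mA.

I_D = 4.41 mA

V_SG = V_DD − V_G = 11.5 − 8.73 = 2.77 V, so V_ov = 2.77 − 1.12 = 1.65 V.
k_p = μ_pC_ox · (W/L) = 3.24 mA/V².
Assume saturation: I_D = ½ k_p V_ov² = 0.5 × 3.24 × 1.65² = 4.41 mA, giving V_SD = V_DD − I_D R_D = 11.5 − 4.41 × 1.52 = 4.8 V.
V_SD = 4.8 V ≥ V_ov = 1.65 V, confirming saturation.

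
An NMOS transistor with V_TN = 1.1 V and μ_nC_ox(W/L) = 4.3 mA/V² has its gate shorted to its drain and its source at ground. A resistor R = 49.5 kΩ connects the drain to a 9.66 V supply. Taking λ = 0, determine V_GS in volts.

With gate tied to drain, V_GS = V_DS ≥ V_GS − V_TN, so the device is in saturation.
KCL at the drain: ½ k_n (V_GS − V_TN)² = (V_DD − V_GS)/R.
Let x = V_GS − 1.1. Then 106 x² + x − 8.56 = 0, giving x = 0.279 V (positive root), so V_GS = 1.38 V.
I_D = (V_DD − V_GS)/R = (9.66 − 1.38) / 49.5 = 0.167 mA.

V_GS = 1.38 V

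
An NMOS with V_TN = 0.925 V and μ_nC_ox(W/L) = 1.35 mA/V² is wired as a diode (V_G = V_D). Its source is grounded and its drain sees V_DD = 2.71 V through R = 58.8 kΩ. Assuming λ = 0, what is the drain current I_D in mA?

With gate tied to drain, V_GS = V_DS ≥ V_GS − V_TN, so the device is in saturation.
KCL at the drain: ½ k_n (V_GS − V_TN)² = (V_DD − V_GS)/R.
Let x = V_GS − 0.925. Then 39.7 x² + x − 1.785 = 0, giving x = 0.2 V (positive root), so V_GS = 1.12 V.
I_D = (V_DD − V_GS)/R = (2.71 − 1.12) / 58.8 = 0.027 mA.

I_D = 0.0270 mA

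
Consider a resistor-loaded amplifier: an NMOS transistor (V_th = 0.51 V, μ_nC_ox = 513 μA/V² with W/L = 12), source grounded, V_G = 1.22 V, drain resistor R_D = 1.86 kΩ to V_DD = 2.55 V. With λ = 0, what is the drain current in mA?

V_GS = V_G = 1.22 V, so V_ov = 1.22 − 0.51 = 0.71 V.
k_n = μ_nC_ox · (W/L) = 6.156 mA/V².
Assume saturation: I_D = ½ k_n V_ov² = 0.5 × 6.156 × 0.71² = 1.55 mA, giving V_DS = V_DD − I_D R_D = 2.55 − 1.55 × 1.86 = -0.336 V.
But -0.336 V < V_ov = 0.71 V, so the device is actually in triode.
In triode I_D = k_n[V_ov V_DS − ½ V_DS²] and I_D = (V_DD − V_DS)/R_D. Equating: 5.73 V_DS² − 9.13 V_DS + 2.55 = 0, giving V_DS = 0.361 V (the root below V_ov).
I_D = (2.55 − 0.361) / 1.86 = 1.18 mA.

I_D = 1.18 mA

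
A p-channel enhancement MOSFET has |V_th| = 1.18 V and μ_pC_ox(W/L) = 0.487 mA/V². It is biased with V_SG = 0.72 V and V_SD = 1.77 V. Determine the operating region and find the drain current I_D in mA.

Cutoff; I_D = 0 mA

V_SG = 0.72 V < |V_th| = 1.18 V, so the transistor is in cutoff.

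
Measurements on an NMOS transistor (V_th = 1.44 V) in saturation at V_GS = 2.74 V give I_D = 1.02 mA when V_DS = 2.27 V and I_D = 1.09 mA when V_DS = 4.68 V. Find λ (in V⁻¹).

With V_GS fixed, I_D ∝ (1 + λ V_DS) in saturation, so I_D2/I_D1 = (1 + λ V_DS2)/(1 + λ V_DS1).
1.09/1.02 = 1.069 = (1 + 4.68 λ)/(1 + 2.27 λ).
Solving: λ (I_D1 V_DS2 − I_D2 V_DS1) = I_D2 − I_D1, so λ = (1.09 − 1.02) / (1.02 × 4.68 − 1.09 × 2.27) = 0.07 / 2.3 = 0.0304 V⁻¹.

λ = 0.0304 V⁻¹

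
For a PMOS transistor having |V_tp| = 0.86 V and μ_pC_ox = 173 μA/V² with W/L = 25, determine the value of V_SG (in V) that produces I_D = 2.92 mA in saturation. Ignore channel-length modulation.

V_SG = 2.02 V

k_p = μ_pC_ox · (W/L) = 4.325 mA/V².
In saturation I_D = ½ k_p (V_SG − |V_tp|)², so V_SG − |V_tp| = √(2 I_D / k_p) = √(2 × 2.92 / 4.325) = 1.16 V.
V_SG = 0.86 + 1.16 = 2.02 V.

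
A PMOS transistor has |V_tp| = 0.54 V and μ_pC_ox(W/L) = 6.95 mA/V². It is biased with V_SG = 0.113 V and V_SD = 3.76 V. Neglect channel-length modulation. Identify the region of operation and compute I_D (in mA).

V_SG = 0.113 V < |V_tp| = 0.54 V, so the transistor is in cutoff.

Cutoff; I_D = 0 mA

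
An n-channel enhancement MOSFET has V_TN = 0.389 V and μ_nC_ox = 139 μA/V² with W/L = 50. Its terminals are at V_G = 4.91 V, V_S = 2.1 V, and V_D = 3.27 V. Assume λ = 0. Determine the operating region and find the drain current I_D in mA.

Triode; I_D = 14.9 mA

V_GS = V_G − V_S = 4.91 − 2.1 = 2.81 V; V_DS = V_D − V_S = 3.27 − 2.1 = 1.17 V.
k_n = μ_nC_ox · (W/L) = 6.95 mA/V².
V_ov = V_GS − V_TN = 2.81 − 0.389 = 2.42 V.
Since V_DS = 1.17 V < V_ov = 2.42 V, the device is in the triode region.
I_D = k_n [V_ov · V_DS − ½ V_DS²] = 6.95 × [2.42 × 1.17 − 0.5 × 1.17²] = 14.9 mA.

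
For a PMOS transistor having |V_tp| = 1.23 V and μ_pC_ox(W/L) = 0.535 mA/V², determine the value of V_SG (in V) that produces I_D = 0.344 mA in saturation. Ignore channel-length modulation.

V_SG = 2.36 V

In saturation I_D = ½ k_p (V_SG − |V_tp|)², so V_SG − |V_tp| = √(2 I_D / k_p) = √(2 × 0.344 / 0.535) = 1.13 V.
V_SG = 1.23 + 1.13 = 2.36 V.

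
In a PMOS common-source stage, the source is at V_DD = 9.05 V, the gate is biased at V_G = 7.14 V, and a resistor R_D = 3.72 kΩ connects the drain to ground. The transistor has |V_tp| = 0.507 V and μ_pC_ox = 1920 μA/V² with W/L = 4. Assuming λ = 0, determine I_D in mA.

I_D = 2.37 mA

V_SG = V_DD − V_G = 9.05 − 7.14 = 1.91 V, so V_ov = 1.91 − 0.507 = 1.4 V.
k_p = μ_pC_ox · (W/L) = 7.68 mA/V².
Assume saturation: I_D = ½ k_p V_ov² = 0.5 × 7.68 × 1.4² = 7.56 mA, giving V_SD = V_DD − I_D R_D = 9.05 − 7.56 × 3.72 = -19.1 V.
But -19.1 V < V_ov = 1.4 V, so the device is actually in triode.
In triode I_D = k_p[V_ov V_SD − ½ V_SD²] and I_D = (V_DD − V_SD)/R_D. Equating: 14.3 V_SD² − 41.08 V_SD + 9.05 = 0, giving V_SD = 0.24 V (the root below V_ov).
I_D = (9.05 − 0.24) / 3.72 = 2.37 mA.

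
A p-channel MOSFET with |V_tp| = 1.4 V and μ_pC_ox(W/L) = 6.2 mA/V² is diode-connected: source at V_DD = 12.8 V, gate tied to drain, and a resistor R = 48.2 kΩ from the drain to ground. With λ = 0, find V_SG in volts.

V_SG = 1.67 V

With gate tied to drain, V_SG = V_SD ≥ V_SG − |V_tp|, so the device is in saturation.
KCL at the drain: ½ k_p (V_SG − |V_tp|)² = (V_DD − V_SG)/R.
Let x = V_SG − 1.4. Then 149 x² + x − 11.4 = 0, giving x = 0.273 V (positive root), so V_SG = 1.67 V.
I_D = (V_DD − V_SG)/R = (12.8 − 1.67) / 48.2 = 0.231 mA.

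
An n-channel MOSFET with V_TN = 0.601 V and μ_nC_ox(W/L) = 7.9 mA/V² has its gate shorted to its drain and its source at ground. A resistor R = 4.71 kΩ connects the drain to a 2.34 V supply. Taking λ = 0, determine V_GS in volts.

With gate tied to drain, V_GS = V_DS ≥ V_GS − V_TN, so the device is in saturation.
KCL at the drain: ½ k_n (V_GS − V_TN)² = (V_DD − V_GS)/R.
Let x = V_GS − 0.601. Then 18.6 x² + x − 1.739 = 0, giving x = 0.28 V (positive root), so V_GS = 0.881 V.
I_D = (V_DD − V_GS)/R = (2.34 − 0.881) / 4.71 = 0.31 mA.

V_GS = 0.881 V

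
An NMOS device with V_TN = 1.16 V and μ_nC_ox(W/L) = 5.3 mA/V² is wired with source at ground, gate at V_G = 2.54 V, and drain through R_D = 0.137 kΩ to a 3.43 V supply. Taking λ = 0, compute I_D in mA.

V_GS = V_G = 2.54 V, so V_ov = 2.54 − 1.16 = 1.38 V.
Assume saturation: I_D = ½ k_n V_ov² = 0.5 × 5.3 × 1.38² = 5.05 mA, giving V_DS = V_DD − I_D R_D = 3.43 − 5.05 × 0.137 = 2.74 V.
V_DS = 2.74 V ≥ V_ov = 1.38 V, confirming saturation.

I_D = 5.05 mA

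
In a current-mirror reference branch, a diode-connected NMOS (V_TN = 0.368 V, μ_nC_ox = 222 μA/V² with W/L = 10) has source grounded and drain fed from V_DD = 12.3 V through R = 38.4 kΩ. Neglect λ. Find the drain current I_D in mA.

I_D = 0.297 mA

With gate tied to drain, V_GS = V_DS ≥ V_GS − V_TN, so the device is in saturation.
k_n = μ_nC_ox · (W/L) = 2.22 mA/V².
KCL at the drain: ½ k_n (V_GS − V_TN)² = (V_DD − V_GS)/R.
Let x = V_GS − 0.368. Then 42.6 x² + x − 11.93 = 0, giving x = 0.517 V (positive root), so V_GS = 0.885 V.
I_D = (V_DD − V_GS)/R = (12.3 − 0.885) / 38.4 = 0.297 mA.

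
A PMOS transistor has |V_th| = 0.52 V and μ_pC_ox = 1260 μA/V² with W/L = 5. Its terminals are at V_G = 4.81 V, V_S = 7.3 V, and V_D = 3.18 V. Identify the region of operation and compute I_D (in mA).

V_SG = V_S − V_G = 7.3 − 4.81 = 2.49 V; V_SD = V_S − V_D = 7.3 − 3.18 = 4.12 V.
k_p = μ_pC_ox · (W/L) = 6.3 mA/V².
V_ov = V_SG − |V_th| = 2.49 − 0.52 = 1.97 V.
Since V_SD = 4.12 V ≥ V_ov = 1.97 V, the device is in saturation.
I_D = ½ k_p V_ov² = 0.5 × 6.3 × 1.97² = 12.2 mA.

Saturation; I_D = 12.2 mA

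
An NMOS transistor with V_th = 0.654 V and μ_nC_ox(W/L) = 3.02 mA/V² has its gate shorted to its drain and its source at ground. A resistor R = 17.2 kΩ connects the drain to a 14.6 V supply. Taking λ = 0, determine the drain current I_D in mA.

With gate tied to drain, V_GS = V_DS ≥ V_GS − V_th, so the device is in saturation.
KCL at the drain: ½ k_n (V_GS − V_th)² = (V_DD − V_GS)/R.
Let x = V_GS − 0.654. Then 26 x² + x − 13.95 = 0, giving x = 0.714 V (positive root), so V_GS = 1.37 V.
I_D = (V_DD − V_GS)/R = (14.6 − 1.37) / 17.2 = 0.769 mA.

I_D = 0.769 mA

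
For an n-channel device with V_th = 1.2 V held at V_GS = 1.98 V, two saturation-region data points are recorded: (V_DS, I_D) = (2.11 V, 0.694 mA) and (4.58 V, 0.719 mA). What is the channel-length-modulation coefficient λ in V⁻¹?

λ = 0.0150 V⁻¹

With V_GS fixed, I_D ∝ (1 + λ V_DS) in saturation, so I_D2/I_D1 = (1 + λ V_DS2)/(1 + λ V_DS1).
0.719/0.694 = 1.036 = (1 + 4.58 λ)/(1 + 2.11 λ).
Solving: λ (I_D1 V_DS2 − I_D2 V_DS1) = I_D2 − I_D1, so λ = (0.719 − 0.694) / (0.694 × 4.58 − 0.719 × 2.11) = 0.025 / 1.66 = 0.015 V⁻¹.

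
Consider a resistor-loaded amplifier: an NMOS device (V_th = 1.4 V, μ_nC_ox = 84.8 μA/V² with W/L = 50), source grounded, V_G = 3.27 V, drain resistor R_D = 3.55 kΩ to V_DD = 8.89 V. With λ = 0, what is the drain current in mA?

V_GS = V_G = 3.27 V, so V_ov = 3.27 − 1.4 = 1.87 V.
k_n = μ_nC_ox · (W/L) = 4.24 mA/V².
Assume saturation: I_D = ½ k_n V_ov² = 0.5 × 4.24 × 1.87² = 7.41 mA, giving V_DS = V_DD − I_D R_D = 8.89 − 7.41 × 3.55 = -17.4 V.
But -17.4 V < V_ov = 1.87 V, so the device is actually in triode.
In triode I_D = k_n[V_ov V_DS − ½ V_DS²] and I_D = (V_DD − V_DS)/R_D. Equating: 7.53 V_DS² − 29.15 V_DS + 8.89 = 0, giving V_DS = 0.334 V (the root below V_ov).
I_D = (8.89 − 0.334) / 3.55 = 2.41 mA.

I_D = 2.41 mA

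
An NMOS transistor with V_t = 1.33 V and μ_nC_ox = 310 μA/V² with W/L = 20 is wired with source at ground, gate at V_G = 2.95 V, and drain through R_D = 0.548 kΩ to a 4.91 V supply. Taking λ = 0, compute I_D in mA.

I_D = 7.07 mA

V_GS = V_G = 2.95 V, so V_ov = 2.95 − 1.33 = 1.62 V.
k_n = μ_nC_ox · (W/L) = 6.2 mA/V².
Assume saturation: I_D = ½ k_n V_ov² = 0.5 × 6.2 × 1.62² = 8.14 mA, giving V_DS = V_DD − I_D R_D = 4.91 − 8.14 × 0.548 = 0.452 V.
But 0.452 V < V_ov = 1.62 V, so the device is actually in triode.
In triode I_D = k_n[V_ov V_DS − ½ V_DS²] and I_D = (V_DD − V_DS)/R_D. Equating: 1.7 V_DS² − 6.504 V_DS + 4.91 = 0, giving V_DS = 1.03 V (the root below V_ov).
I_D = (4.91 − 1.03) / 0.548 = 7.07 mA.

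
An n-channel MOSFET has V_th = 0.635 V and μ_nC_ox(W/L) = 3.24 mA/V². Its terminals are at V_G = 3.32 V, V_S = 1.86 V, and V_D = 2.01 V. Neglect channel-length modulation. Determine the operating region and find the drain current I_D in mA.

Triode; I_D = 0.364 mA

V_GS = V_G − V_S = 3.32 − 1.86 = 1.46 V; V_DS = V_D − V_S = 2.01 − 1.86 = 0.15 V.
V_ov = V_GS − V_th = 1.46 − 0.635 = 0.825 V.
Since V_DS = 0.15 V < V_ov = 0.825 V, the device is in the triode region.
I_D = k_n [V_ov · V_DS − ½ V_DS²] = 3.24 × [0.825 × 0.15 − 0.5 × 0.15²] = 0.364 mA.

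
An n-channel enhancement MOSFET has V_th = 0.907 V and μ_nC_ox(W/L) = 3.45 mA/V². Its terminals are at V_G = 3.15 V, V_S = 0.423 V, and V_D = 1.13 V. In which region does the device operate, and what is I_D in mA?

V_GS = V_G − V_S = 3.15 − 0.423 = 2.73 V; V_DS = V_D − V_S = 1.13 − 0.423 = 0.707 V.
V_ov = V_GS − V_th = 2.73 − 0.907 = 1.82 V.
Since V_DS = 0.707 V < V_ov = 1.82 V, the device is in the triode region.
I_D = k_n [V_ov · V_DS − ½ V_DS²] = 3.45 × [1.82 × 0.707 − 0.5 × 0.707²] = 3.58 mA.

Triode; I_D = 3.58 mA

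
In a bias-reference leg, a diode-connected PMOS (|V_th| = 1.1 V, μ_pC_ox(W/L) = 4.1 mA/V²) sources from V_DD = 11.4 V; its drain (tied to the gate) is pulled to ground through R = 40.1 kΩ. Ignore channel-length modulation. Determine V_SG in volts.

V_SG = 1.45 V

With gate tied to drain, V_SG = V_SD ≥ V_SG − |V_th|, so the device is in saturation.
KCL at the drain: ½ k_p (V_SG − |V_th|)² = (V_DD − V_SG)/R.
Let x = V_SG − 1.1. Then 82.2 x² + x − 10.3 = 0, giving x = 0.348 V (positive root), so V_SG = 1.45 V.
I_D = (V_DD − V_SG)/R = (11.4 − 1.45) / 40.1 = 0.248 mA.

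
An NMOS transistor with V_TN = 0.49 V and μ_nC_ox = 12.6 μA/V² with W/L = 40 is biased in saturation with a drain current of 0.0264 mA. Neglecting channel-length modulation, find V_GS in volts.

V_GS = 0.814 V

k_n = μ_nC_ox · (W/L) = 0.504 mA/V².
In saturation I_D = ½ k_n (V_GS − V_TN)², so V_GS − V_TN = √(2 I_D / k_n) = √(2 × 0.0264 / 0.504) = 0.324 V.
V_GS = 0.49 + 0.324 = 0.814 V.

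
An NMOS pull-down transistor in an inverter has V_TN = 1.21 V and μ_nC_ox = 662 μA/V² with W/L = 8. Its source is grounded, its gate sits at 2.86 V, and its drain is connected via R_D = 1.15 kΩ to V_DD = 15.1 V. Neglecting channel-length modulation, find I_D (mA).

I_D = 7.21 mA

V_GS = V_G = 2.86 V, so V_ov = 2.86 − 1.21 = 1.65 V.
k_n = μ_nC_ox · (W/L) = 5.296 mA/V².
Assume saturation: I_D = ½ k_n V_ov² = 0.5 × 5.296 × 1.65² = 7.21 mA, giving V_DS = V_DD − I_D R_D = 15.1 − 7.21 × 1.15 = 6.81 V.
V_DS = 6.81 V ≥ V_ov = 1.65 V, confirming saturation.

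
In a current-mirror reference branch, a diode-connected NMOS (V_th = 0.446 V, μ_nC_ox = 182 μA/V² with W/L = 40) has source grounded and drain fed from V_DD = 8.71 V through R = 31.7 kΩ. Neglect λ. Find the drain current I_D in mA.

I_D = 0.252 mA

With gate tied to drain, V_GS = V_DS ≥ V_GS − V_th, so the device is in saturation.
k_n = μ_nC_ox · (W/L) = 7.28 mA/V².
KCL at the drain: ½ k_n (V_GS − V_th)² = (V_DD − V_GS)/R.
Let x = V_GS − 0.446. Then 115 x² + x − 8.264 = 0, giving x = 0.263 V (positive root), so V_GS = 0.709 V.
I_D = (V_DD − V_GS)/R = (8.71 − 0.709) / 31.7 = 0.252 mA.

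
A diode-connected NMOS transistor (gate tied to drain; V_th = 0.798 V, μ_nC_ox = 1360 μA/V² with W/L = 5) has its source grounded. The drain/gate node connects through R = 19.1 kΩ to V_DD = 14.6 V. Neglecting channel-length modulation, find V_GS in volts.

With gate tied to drain, V_GS = V_DS ≥ V_GS − V_th, so the device is in saturation.
k_n = μ_nC_ox · (W/L) = 6.8 mA/V².
KCL at the drain: ½ k_n (V_GS − V_th)² = (V_DD − V_GS)/R.
Let x = V_GS − 0.798. Then 64.9 x² + x − 13.8 = 0, giving x = 0.453 V (positive root), so V_GS = 1.25 V.
I_D = (V_DD − V_GS)/R = (14.6 − 1.25) / 19.1 = 0.699 mA.

V_GS = 1.25 V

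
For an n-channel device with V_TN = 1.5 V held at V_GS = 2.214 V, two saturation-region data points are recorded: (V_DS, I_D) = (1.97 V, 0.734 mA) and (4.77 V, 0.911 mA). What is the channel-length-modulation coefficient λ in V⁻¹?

With V_GS fixed, I_D ∝ (1 + λ V_DS) in saturation, so I_D2/I_D1 = (1 + λ V_DS2)/(1 + λ V_DS1).
0.911/0.734 = 1.241 = (1 + 4.77 λ)/(1 + 1.97 λ).
Solving: λ (I_D1 V_DS2 − I_D2 V_DS1) = I_D2 − I_D1, so λ = (0.911 − 0.734) / (0.734 × 4.77 − 0.911 × 1.97) = 0.177 / 1.71 = 0.104 V⁻¹.

λ = 0.104 V⁻¹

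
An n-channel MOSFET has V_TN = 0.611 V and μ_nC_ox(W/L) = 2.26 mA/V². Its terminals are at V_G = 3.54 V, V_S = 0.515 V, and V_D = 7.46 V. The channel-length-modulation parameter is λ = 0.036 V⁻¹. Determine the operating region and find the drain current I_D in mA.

Saturation; I_D = 8.23 mA

V_GS = V_G − V_S = 3.54 − 0.515 = 3.02 V; V_DS = V_D − V_S = 7.46 − 0.515 = 6.95 V.
V_ov = V_GS − V_TN = 3.02 − 0.611 = 2.41 V.
Since V_DS = 6.95 V ≥ V_ov = 2.41 V, the device is in saturation.
I_D = ½ k_n V_ov² (1 + λ V_DS) = 0.5 × 2.26 × 2.41² × (1 + 0.036 × 6.95) = 8.23 mA.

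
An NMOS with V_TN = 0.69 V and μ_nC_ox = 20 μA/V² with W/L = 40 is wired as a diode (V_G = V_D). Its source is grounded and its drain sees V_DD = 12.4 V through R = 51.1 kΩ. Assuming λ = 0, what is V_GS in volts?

With gate tied to drain, V_GS = V_DS ≥ V_GS − V_TN, so the device is in saturation.
k_n = μ_nC_ox · (W/L) = 0.8 mA/V².
KCL at the drain: ½ k_n (V_GS − V_TN)² = (V_DD − V_GS)/R.
Let x = V_GS − 0.69. Then 20.4 x² + x − 11.71 = 0, giving x = 0.733 V (positive root), so V_GS = 1.42 V.
I_D = (V_DD − V_GS)/R = (12.4 − 1.42) / 51.1 = 0.215 mA.

V_GS = 1.42 V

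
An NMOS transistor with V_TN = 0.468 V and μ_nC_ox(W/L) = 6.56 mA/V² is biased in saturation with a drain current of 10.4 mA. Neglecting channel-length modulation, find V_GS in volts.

In saturation I_D = ½ k_n (V_GS − V_TN)², so V_GS − V_TN = √(2 I_D / k_n) = √(2 × 10.4 / 6.56) = 1.78 V.
V_GS = 0.468 + 1.78 = 2.25 V.

V_GS = 2.25 V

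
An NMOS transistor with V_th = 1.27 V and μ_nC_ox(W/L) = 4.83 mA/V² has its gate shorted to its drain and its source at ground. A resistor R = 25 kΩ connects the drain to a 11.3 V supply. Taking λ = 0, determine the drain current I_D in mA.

With gate tied to drain, V_GS = V_DS ≥ V_GS − V_th, so the device is in saturation.
KCL at the drain: ½ k_n (V_GS − V_th)² = (V_DD − V_GS)/R.
Let x = V_GS − 1.27. Then 60.4 x² + x − 10.03 = 0, giving x = 0.399 V (positive root), so V_GS = 1.67 V.
I_D = (V_DD − V_GS)/R = (11.3 − 1.67) / 25 = 0.385 mA.

I_D = 0.385 mA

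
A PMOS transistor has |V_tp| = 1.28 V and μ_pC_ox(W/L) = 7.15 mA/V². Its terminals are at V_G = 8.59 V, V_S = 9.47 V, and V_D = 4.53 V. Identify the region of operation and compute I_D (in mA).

Cutoff; I_D = 0 mA

V_SG = V_S − V_G = 9.47 − 8.59 = 0.88 V; V_SD = V_S − V_D = 9.47 − 4.53 = 4.94 V.
V_SG = 0.88 V < |V_tp| = 1.28 V, so the transistor is in cutoff.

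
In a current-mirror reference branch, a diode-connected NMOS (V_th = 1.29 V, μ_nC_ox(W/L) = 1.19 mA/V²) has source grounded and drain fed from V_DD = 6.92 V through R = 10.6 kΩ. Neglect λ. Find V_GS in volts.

V_GS = 2.16 V

With gate tied to drain, V_GS = V_DS ≥ V_GS − V_th, so the device is in saturation.
KCL at the drain: ½ k_n (V_GS − V_th)² = (V_DD − V_GS)/R.
Let x = V_GS − 1.29. Then 6.31 x² + x − 5.63 = 0, giving x = 0.869 V (positive root), so V_GS = 2.16 V.
I_D = (V_DD − V_GS)/R = (6.92 − 2.16) / 10.6 = 0.449 mA.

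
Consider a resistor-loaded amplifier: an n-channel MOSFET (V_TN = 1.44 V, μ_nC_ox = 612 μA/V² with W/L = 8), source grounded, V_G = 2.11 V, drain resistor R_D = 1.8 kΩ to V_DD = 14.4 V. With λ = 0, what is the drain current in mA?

I_D = 1.10 mA

V_GS = V_G = 2.11 V, so V_ov = 2.11 − 1.44 = 0.67 V.
k_n = μ_nC_ox · (W/L) = 4.896 mA/V².
Assume saturation: I_D = ½ k_n V_ov² = 0.5 × 4.896 × 0.67² = 1.1 mA, giving V_DS = V_DD − I_D R_D = 14.4 − 1.1 × 1.8 = 12.4 V.
V_DS = 12.4 V ≥ V_ov = 0.67 V, confirming saturation.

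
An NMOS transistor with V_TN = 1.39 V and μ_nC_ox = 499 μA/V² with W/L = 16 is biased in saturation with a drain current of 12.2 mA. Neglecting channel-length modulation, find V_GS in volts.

V_GS = 3.14 V

k_n = μ_nC_ox · (W/L) = 7.984 mA/V².
In saturation I_D = ½ k_n (V_GS − V_TN)², so V_GS − V_TN = √(2 I_D / k_n) = √(2 × 12.2 / 7.984) = 1.75 V.
V_GS = 1.39 + 1.75 = 3.14 V.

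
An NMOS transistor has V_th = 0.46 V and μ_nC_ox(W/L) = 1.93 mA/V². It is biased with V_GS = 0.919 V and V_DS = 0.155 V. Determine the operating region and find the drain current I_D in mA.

V_ov = V_GS − V_th = 0.919 − 0.46 = 0.459 V.
Since V_DS = 0.155 V < V_ov = 0.459 V, the device is in the triode region.
I_D = k_n [V_ov · V_DS − ½ V_DS²] = 1.93 × [0.459 × 0.155 − 0.5 × 0.155²] = 0.114 mA.

Triode; I_D = 0.114 mA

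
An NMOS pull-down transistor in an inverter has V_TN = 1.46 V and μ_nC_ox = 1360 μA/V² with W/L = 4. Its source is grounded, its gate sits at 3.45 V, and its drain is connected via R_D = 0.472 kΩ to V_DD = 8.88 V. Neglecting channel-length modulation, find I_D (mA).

I_D = 10.8 mA

V_GS = V_G = 3.45 V, so V_ov = 3.45 − 1.46 = 1.99 V.
k_n = μ_nC_ox · (W/L) = 5.44 mA/V².
Assume saturation: I_D = ½ k_n V_ov² = 0.5 × 5.44 × 1.99² = 10.8 mA, giving V_DS = V_DD − I_D R_D = 8.88 − 10.8 × 0.472 = 3.8 V.
V_DS = 3.8 V ≥ V_ov = 1.99 V, confirming saturation.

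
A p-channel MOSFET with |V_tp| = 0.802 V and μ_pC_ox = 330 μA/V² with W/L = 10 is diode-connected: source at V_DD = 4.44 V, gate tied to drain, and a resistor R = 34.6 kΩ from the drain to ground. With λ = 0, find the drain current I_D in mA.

With gate tied to drain, V_SG = V_SD ≥ V_SG − |V_tp|, so the device is in saturation.
k_p = μ_pC_ox · (W/L) = 3.3 mA/V².
KCL at the drain: ½ k_p (V_SG − |V_tp|)² = (V_DD − V_SG)/R.
Let x = V_SG − 0.802. Then 57.1 x² + x − 3.638 = 0, giving x = 0.244 V (positive root), so V_SG = 1.05 V.
I_D = (V_DD − V_SG)/R = (4.44 − 1.05) / 34.6 = 0.0981 mA.

I_D = 0.0981 mA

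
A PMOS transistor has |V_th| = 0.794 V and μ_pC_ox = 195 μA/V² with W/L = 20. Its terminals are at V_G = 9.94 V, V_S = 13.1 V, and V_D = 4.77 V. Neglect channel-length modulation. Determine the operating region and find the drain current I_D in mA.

V_SG = V_S − V_G = 13.1 − 9.94 = 3.16 V; V_SD = V_S − V_D = 13.1 − 4.77 = 8.33 V.
k_p = μ_pC_ox · (W/L) = 3.9 mA/V².
V_ov = V_SG − |V_th| = 3.16 − 0.794 = 2.37 V.
Since V_SD = 8.33 V ≥ V_ov = 2.37 V, the device is in saturation.
I_D = ½ k_p V_ov² = 0.5 × 3.9 × 2.37² = 10.9 mA.

Saturation; I_D = 10.9 mA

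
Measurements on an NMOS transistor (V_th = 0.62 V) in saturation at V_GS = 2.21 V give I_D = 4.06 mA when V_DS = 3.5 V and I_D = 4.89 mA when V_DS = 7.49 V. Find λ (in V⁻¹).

λ = 0.0624 V⁻¹

With V_GS fixed, I_D ∝ (1 + λ V_DS) in saturation, so I_D2/I_D1 = (1 + λ V_DS2)/(1 + λ V_DS1).
4.89/4.06 = 1.204 = (1 + 7.49 λ)/(1 + 3.5 λ).
Solving: λ (I_D1 V_DS2 − I_D2 V_DS1) = I_D2 − I_D1, so λ = (4.89 − 4.06) / (4.06 × 7.49 − 4.89 × 3.5) = 0.83 / 13.3 = 0.0624 V⁻¹.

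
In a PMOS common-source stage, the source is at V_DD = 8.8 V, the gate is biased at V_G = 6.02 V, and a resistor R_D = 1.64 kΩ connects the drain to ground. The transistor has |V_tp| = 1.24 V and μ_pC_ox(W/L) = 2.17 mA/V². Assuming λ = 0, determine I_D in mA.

I_D = 2.57 mA

V_SG = V_DD − V_G = 8.8 − 6.02 = 2.78 V, so V_ov = 2.78 − 1.24 = 1.54 V.
Assume saturation: I_D = ½ k_p V_ov² = 0.5 × 2.17 × 1.54² = 2.57 mA, giving V_SD = V_DD − I_D R_D = 8.8 − 2.57 × 1.64 = 4.58 V.
V_SD = 4.58 V ≥ V_ov = 1.54 V, confirming saturation.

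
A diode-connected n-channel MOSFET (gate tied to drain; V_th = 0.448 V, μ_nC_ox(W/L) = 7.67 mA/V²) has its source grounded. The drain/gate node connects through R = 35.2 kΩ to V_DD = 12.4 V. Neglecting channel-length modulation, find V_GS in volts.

V_GS = 0.742 V

With gate tied to drain, V_GS = V_DS ≥ V_GS − V_th, so the device is in saturation.
KCL at the drain: ½ k_n (V_GS − V_th)² = (V_DD − V_GS)/R.
Let x = V_GS − 0.448. Then 135 x² + x − 11.95 = 0, giving x = 0.294 V (positive root), so V_GS = 0.742 V.
I_D = (V_DD − V_GS)/R = (12.4 − 0.742) / 35.2 = 0.331 mA.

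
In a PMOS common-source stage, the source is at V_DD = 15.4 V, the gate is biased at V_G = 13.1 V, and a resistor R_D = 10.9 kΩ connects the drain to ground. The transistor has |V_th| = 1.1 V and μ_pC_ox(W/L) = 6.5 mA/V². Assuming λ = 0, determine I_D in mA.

I_D = 1.39 mA

V_SG = V_DD − V_G = 15.4 − 13.1 = 2.3 V, so V_ov = 2.3 − 1.1 = 1.2 V.
Assume saturation: I_D = ½ k_p V_ov² = 0.5 × 6.5 × 1.2² = 4.68 mA, giving V_SD = V_DD − I_D R_D = 15.4 − 4.68 × 10.9 = -35.6 V.
But -35.6 V < V_ov = 1.2 V, so the device is actually in triode.
In triode I_D = k_p[V_ov V_SD − ½ V_SD²] and I_D = (V_DD − V_SD)/R_D. Equating: 35.4 V_SD² − 86.02 V_SD + 15.4 = 0, giving V_SD = 0.195 V (the root below V_ov).
I_D = (15.4 − 0.195) / 10.9 = 1.39 mA.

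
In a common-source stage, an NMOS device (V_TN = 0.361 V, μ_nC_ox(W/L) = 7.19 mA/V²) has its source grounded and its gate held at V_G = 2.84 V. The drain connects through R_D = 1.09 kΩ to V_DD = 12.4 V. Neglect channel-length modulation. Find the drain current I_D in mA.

V_GS = V_G = 2.84 V, so V_ov = 2.84 − 0.361 = 2.48 V.
Assume saturation: I_D = ½ k_n V_ov² = 0.5 × 7.19 × 2.48² = 22.1 mA, giving V_DS = V_DD − I_D R_D = 12.4 − 22.1 × 1.09 = -11.7 V.
But -11.7 V < V_ov = 2.48 V, so the device is actually in triode.
In triode I_D = k_n[V_ov V_DS − ½ V_DS²] and I_D = (V_DD − V_DS)/R_D. Equating: 3.92 V_DS² − 20.43 V_DS + 12.4 = 0, giving V_DS = 0.701 V (the root below V_ov).
I_D = (12.4 − 0.701) / 1.09 = 10.7 mA.

I_D = 10.7 mA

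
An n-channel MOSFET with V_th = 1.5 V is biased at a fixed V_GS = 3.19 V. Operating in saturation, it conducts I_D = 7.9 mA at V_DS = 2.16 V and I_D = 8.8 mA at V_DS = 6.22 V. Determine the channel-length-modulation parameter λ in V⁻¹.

λ = 0.0299 V⁻¹

With V_GS fixed, I_D ∝ (1 + λ V_DS) in saturation, so I_D2/I_D1 = (1 + λ V_DS2)/(1 + λ V_DS1).
8.8/7.9 = 1.114 = (1 + 6.22 λ)/(1 + 2.16 λ).
Solving: λ (I_D1 V_DS2 − I_D2 V_DS1) = I_D2 − I_D1, so λ = (8.8 − 7.9) / (7.9 × 6.22 − 8.8 × 2.16) = 0.9 / 30.1 = 0.0299 V⁻¹.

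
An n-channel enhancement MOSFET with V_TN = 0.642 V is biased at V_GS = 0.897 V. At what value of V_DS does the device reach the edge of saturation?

V_DS,sat = 0.255 V

The boundary between triode and saturation is V_DS = V_GS − V_TN = V_ov.
V_ov = 0.897 − 0.642 = 0.255 V.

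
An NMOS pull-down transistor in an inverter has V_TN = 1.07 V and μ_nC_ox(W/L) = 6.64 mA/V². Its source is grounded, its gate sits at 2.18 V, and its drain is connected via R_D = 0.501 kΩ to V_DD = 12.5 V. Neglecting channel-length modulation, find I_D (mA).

V_GS = V_G = 2.18 V, so V_ov = 2.18 − 1.07 = 1.11 V.
Assume saturation: I_D = ½ k_n V_ov² = 0.5 × 6.64 × 1.11² = 4.09 mA, giving V_DS = V_DD − I_D R_D = 12.5 − 4.09 × 0.501 = 10.5 V.
V_DS = 10.5 V ≥ V_ov = 1.11 V, confirming saturation.

I_D = 4.09 mA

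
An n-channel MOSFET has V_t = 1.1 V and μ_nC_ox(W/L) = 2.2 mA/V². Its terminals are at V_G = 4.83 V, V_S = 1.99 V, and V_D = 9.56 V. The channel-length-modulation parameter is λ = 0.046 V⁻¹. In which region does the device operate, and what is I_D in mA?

V_GS = V_G − V_S = 4.83 − 1.99 = 2.84 V; V_DS = V_D − V_S = 9.56 − 1.99 = 7.57 V.
V_ov = V_GS − V_t = 2.84 − 1.1 = 1.74 V.
Since V_DS = 7.57 V ≥ V_ov = 1.74 V, the device is in saturation.
I_D = ½ k_n V_ov² (1 + λ V_DS) = 0.5 × 2.2 × 1.74² × (1 + 0.046 × 7.57) = 4.49 mA.

Saturation; I_D = 4.49 mA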